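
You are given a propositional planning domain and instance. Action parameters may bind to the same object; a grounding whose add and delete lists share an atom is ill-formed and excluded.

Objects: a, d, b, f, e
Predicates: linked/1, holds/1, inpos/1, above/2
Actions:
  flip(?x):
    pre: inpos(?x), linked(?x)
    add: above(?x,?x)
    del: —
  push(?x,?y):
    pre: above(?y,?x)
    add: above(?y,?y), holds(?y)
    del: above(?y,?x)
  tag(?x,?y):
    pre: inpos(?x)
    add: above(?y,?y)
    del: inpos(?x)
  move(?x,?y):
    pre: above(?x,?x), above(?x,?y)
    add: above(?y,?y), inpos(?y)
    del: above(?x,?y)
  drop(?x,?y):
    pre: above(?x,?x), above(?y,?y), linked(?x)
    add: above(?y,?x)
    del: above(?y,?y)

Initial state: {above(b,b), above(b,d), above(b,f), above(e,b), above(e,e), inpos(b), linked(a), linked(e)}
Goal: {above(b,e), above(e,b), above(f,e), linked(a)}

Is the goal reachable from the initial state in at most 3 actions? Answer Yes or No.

Yes

1. tag(b,f)  →  {above(b,b), above(b,d), above(b,f), above(e,b), above(e,e), above(f,f), linked(a), linked(e)}
2. drop(e,b)  →  {above(b,d), above(b,e), above(b,f), above(e,b), above(e,e), above(f,f), linked(a), linked(e)}
3. drop(e,f)  →  {above(b,d), above(b,e), above(b,f), above(e,b), above(e,e), above(f,e), linked(a), linked(e)}
optimal plan length = 3; 3 ≤ 3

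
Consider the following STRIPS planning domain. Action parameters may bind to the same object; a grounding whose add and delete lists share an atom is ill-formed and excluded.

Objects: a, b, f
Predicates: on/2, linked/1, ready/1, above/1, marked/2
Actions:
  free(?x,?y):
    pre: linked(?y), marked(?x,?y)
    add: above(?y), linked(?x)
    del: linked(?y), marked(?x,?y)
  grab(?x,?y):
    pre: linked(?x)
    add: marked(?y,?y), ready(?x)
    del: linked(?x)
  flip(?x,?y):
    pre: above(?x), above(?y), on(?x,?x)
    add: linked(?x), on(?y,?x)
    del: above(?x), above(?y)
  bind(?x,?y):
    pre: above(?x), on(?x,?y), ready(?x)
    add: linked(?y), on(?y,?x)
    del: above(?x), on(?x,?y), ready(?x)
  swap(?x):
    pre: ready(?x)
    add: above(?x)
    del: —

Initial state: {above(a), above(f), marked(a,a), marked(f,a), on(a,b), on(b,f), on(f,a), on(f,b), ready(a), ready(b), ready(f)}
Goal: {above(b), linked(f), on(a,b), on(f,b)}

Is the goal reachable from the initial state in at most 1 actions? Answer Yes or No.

No

1. bind(f,a)  →  {above(a), linked(a), marked(a,a), marked(f,a), on(a,b), on(a,f), on(b,f), on(f,b), ready(a), ready(b)}
2. free(f,a)  →  {above(a), linked(f), marked(a,a), on(a,b), on(a,f), on(b,f), on(f,b), ready(a), ready(b)}
3. swap(b)  →  {above(a), above(b), linked(f), marked(a,a), on(a,b), on(a,f), on(b,f), on(f,b), ready(a), ready(b)}
optimal plan length = 3; 3 > 1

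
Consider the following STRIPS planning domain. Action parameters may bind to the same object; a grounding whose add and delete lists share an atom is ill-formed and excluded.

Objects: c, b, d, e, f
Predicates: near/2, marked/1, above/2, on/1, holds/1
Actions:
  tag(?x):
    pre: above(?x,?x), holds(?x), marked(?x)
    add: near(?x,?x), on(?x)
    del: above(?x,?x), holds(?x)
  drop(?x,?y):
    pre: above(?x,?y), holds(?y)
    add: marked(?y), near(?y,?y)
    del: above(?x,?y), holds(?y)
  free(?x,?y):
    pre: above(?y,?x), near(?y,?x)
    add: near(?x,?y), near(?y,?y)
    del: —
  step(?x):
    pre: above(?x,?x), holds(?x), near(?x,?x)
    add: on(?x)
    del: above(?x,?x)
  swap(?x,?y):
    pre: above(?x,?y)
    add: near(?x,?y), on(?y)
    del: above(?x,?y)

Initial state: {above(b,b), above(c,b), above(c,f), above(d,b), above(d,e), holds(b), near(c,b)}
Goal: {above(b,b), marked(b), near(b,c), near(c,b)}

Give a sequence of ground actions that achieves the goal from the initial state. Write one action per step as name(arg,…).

1. drop(d,b)  →  {above(b,b), above(c,b), above(c,f), above(d,e), marked(b), near(b,b), near(c,b)}
2. free(b,c)  →  {above(b,b), above(c,b), above(c,f), above(d,e), marked(b), near(b,b), near(b,c), near(c,b), near(c,c)}

drop(d,b); free(b,c)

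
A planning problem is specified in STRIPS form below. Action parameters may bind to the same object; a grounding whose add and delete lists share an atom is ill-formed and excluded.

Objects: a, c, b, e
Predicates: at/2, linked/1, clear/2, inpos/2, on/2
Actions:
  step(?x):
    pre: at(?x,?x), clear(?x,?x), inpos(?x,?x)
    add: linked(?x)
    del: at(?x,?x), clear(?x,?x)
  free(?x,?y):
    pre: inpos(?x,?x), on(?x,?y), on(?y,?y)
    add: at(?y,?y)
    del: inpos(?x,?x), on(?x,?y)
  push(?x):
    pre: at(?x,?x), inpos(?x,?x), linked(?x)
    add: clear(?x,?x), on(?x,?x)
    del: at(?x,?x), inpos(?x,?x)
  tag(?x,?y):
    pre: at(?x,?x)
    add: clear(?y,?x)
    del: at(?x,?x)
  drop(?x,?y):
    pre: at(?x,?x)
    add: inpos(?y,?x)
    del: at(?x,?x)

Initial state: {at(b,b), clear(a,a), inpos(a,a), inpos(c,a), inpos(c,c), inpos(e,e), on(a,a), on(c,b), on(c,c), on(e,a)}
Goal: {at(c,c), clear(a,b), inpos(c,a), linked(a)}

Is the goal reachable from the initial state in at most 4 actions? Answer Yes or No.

1. free(c,c)  →  {at(b,b), at(c,c), clear(a,a), inpos(a,a), inpos(c,a), inpos(e,e), on(a,a), on(c,b), on(e,a)}
2. free(e,a)  →  {at(a,a), at(b,b), at(c,c), clear(a,a), inpos(a,a), inpos(c,a), on(a,a), on(c,b)}
3. step(a)  →  {at(b,b), at(c,c), inpos(a,a), inpos(c,a), linked(a), on(a,a), on(c,b)}
4. tag(b,a)  →  {at(c,c), clear(a,b), inpos(a,a), inpos(c,a), linked(a), on(a,a), on(c,b)}
optimal plan length = 4; 4 ≤ 4

Yes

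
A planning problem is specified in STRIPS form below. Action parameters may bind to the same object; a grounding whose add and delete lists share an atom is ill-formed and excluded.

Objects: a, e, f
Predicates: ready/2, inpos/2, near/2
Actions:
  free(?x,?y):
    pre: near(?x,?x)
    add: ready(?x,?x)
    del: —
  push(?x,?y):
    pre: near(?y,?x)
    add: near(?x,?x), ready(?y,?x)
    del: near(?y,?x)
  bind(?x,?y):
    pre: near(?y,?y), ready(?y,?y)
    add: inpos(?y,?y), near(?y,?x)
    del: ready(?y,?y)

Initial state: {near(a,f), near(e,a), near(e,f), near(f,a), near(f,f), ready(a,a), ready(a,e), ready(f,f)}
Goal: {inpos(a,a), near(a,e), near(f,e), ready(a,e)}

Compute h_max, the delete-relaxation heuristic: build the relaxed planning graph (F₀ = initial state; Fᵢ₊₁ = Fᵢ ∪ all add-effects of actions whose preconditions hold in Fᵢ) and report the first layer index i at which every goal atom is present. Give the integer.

F0 = init (8 atoms)
F1 = F0 ∪ {inpos(f,f), near(a,a), near(f,e), ready(a,f), ready(e,a), ready(e,f), ready(f,a)}  (15 atoms)
F2 = F1 ∪ {inpos(a,a), near(a,e), near(e,e), ready(f,e)}  (19 atoms)
goal ⊆ F2  ⇒  h_max = 2

2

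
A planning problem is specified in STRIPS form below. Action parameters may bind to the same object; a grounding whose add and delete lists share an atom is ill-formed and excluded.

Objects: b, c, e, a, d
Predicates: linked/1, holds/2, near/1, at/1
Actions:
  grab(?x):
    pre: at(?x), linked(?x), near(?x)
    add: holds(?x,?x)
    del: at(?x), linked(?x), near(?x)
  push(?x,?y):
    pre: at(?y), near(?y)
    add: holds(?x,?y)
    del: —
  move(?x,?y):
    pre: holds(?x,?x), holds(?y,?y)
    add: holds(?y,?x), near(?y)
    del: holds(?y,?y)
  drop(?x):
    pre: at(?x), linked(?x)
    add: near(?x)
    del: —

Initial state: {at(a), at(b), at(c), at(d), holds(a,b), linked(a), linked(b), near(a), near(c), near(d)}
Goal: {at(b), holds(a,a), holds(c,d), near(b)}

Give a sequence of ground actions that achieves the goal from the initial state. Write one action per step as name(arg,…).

1. grab(a)  →  {at(b), at(c), at(d), holds(a,a), holds(a,b), linked(b), near(c), near(d)}
2. push(c,d)  →  {at(b), at(c), at(d), holds(a,a), holds(a,b), holds(c,d), linked(b), near(c), near(d)}
3. drop(b)  →  {at(b), at(c), at(d), holds(a,a), holds(a,b), holds(c,d), linked(b), near(b), near(c), near(d)}

grab(a); push(c,d); drop(b)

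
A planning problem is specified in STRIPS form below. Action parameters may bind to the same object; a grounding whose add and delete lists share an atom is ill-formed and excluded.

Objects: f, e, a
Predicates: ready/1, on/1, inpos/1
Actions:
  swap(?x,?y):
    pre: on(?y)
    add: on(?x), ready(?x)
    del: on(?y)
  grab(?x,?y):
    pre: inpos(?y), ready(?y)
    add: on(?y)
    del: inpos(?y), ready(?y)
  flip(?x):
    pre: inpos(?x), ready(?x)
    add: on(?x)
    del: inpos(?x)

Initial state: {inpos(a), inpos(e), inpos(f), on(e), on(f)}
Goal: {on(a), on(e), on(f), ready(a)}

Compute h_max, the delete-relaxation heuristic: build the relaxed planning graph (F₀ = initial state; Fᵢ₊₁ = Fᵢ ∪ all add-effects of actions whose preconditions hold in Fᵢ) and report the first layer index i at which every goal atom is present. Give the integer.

1

F0 = init (5 atoms)
F1 = F0 ∪ {on(a), ready(a), ready(e), ready(f)}  (9 atoms)
goal ⊆ F1  ⇒  h_max = 1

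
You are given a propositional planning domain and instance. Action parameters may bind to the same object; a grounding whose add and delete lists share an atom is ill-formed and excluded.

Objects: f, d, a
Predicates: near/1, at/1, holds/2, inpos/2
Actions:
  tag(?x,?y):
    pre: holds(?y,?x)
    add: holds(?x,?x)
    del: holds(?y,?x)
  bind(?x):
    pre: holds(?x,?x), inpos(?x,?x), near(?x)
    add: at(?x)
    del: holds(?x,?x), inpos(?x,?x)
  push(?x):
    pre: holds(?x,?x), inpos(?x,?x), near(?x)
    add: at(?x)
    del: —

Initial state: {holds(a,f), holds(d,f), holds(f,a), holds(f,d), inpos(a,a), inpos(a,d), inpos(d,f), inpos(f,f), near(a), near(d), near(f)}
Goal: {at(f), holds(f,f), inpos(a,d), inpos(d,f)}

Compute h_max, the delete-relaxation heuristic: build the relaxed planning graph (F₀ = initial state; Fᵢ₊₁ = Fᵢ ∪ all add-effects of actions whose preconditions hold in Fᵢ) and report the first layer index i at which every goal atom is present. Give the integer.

2

F0 = init (11 atoms)
F1 = F0 ∪ {holds(a,a), holds(d,d), holds(f,f)}  (14 atoms)
F2 = F1 ∪ {at(a), at(f)}  (16 atoms)
goal ⊆ F2  ⇒  h_max = 2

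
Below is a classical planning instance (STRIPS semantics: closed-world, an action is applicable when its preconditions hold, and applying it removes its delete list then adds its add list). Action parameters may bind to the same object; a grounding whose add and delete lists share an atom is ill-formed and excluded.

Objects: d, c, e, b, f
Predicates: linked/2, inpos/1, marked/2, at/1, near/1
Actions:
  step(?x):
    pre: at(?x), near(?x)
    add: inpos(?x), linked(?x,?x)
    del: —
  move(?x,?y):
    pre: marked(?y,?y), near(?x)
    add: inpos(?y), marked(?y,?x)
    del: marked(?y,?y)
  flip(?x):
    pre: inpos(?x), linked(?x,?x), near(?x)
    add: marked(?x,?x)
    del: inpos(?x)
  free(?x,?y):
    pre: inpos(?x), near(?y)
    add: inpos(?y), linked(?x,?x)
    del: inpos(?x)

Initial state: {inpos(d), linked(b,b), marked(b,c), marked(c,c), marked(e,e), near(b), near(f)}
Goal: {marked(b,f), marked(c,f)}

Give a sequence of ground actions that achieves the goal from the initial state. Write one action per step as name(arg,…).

1. move(f,c)  →  {inpos(c), inpos(d), linked(b,b), marked(b,c), marked(c,f), marked(e,e), near(b), near(f)}
2. free(d,b)  →  {inpos(b), inpos(c), linked(b,b), linked(d,d), marked(b,c), marked(c,f), marked(e,e), near(b), near(f)}
3. flip(b)  →  {inpos(c), linked(b,b), linked(d,d), marked(b,b), marked(b,c), marked(c,f), marked(e,e), near(b), near(f)}
4. move(f,b)  →  {inpos(b), inpos(c), linked(b,b), linked(d,d), marked(b,c), marked(b,f), marked(c,f), marked(e,e), near(b), near(f)}

move(f,c); free(d,b); flip(b); move(f,b)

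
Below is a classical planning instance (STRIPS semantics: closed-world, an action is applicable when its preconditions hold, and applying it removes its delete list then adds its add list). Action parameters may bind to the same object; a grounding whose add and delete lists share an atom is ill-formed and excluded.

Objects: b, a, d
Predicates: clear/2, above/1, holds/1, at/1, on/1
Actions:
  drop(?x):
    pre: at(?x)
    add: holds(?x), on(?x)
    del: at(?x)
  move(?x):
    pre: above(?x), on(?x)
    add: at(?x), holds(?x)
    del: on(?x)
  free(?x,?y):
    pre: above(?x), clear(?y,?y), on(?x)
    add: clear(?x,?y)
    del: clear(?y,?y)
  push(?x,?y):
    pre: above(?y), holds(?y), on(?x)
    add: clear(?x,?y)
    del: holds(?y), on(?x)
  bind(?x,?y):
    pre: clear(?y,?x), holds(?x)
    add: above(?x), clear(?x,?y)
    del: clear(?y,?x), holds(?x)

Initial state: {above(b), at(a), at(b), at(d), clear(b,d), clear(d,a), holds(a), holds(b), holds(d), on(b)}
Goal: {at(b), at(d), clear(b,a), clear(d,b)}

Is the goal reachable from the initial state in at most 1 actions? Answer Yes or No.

1. bind(a,d)  →  {above(a), above(b), at(a), at(b), at(d), clear(a,d), clear(b,d), holds(b), holds(d), on(b)}
2. drop(a)  →  {above(a), above(b), at(b), at(d), clear(a,d), clear(b,d), holds(a), holds(b), holds(d), on(a), on(b)}
3. push(b,a)  →  {above(a), above(b), at(b), at(d), clear(a,d), clear(b,a), clear(b,d), holds(b), holds(d), on(a)}
4. bind(d,b)  →  {above(a), above(b), above(d), at(b), at(d), clear(a,d), clear(b,a), clear(d,b), holds(b), on(a)}
optimal plan length = 4; 4 > 1

No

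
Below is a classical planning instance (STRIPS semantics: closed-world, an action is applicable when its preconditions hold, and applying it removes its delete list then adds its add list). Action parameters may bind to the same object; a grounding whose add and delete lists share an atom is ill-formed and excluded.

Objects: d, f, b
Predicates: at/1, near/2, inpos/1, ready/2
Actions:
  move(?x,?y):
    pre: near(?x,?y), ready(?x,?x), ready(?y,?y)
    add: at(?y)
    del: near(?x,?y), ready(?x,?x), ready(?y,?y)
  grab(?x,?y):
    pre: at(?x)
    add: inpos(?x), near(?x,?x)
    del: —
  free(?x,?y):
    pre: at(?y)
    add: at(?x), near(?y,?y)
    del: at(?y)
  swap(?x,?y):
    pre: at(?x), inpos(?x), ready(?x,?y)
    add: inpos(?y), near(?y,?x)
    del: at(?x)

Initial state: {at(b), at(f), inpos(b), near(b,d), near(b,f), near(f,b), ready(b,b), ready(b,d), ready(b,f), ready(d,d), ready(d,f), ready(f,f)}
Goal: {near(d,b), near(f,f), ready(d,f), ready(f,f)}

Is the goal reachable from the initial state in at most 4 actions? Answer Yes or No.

1. grab(f,d)  →  {at(b), at(f), inpos(b), inpos(f), near(b,d), near(b,f), near(f,b), near(f,f), ready(b,b), ready(b,d), ready(b,f), ready(d,d), ready(d,f), ready(f,f)}
2. swap(b,d)  →  {at(f), inpos(b), inpos(d), inpos(f), near(b,d), near(b,f), near(d,b), near(f,b), near(f,f), ready(b,b), ready(b,d), ready(b,f), ready(d,d), ready(d,f), ready(f,f)}
optimal plan length = 2; 2 ≤ 4

Yes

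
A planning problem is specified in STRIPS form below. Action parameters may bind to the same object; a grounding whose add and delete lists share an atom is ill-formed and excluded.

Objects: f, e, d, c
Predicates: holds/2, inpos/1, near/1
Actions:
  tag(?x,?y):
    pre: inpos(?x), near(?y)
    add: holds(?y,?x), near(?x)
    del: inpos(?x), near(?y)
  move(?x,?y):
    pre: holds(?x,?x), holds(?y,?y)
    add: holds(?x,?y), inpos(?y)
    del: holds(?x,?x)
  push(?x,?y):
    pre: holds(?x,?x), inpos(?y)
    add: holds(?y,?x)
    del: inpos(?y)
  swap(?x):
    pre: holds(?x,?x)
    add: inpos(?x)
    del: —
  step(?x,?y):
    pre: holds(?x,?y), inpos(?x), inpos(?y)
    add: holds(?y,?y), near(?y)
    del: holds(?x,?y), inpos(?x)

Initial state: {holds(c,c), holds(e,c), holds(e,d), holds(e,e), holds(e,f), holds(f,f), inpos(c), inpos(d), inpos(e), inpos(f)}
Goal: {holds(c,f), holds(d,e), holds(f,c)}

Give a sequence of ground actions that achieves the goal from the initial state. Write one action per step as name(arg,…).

1. push(f,c)  →  {holds(c,c), holds(c,f), holds(e,c), holds(e,d), holds(e,e), holds(e,f), holds(f,f), inpos(d), inpos(e), inpos(f)}
2. move(f,c)  →  {holds(c,c), holds(c,f), holds(e,c), holds(e,d), holds(e,e), holds(e,f), holds(f,c), inpos(c), inpos(d), inpos(e), inpos(f)}
3. push(e,d)  →  {holds(c,c), holds(c,f), holds(d,e), holds(e,c), holds(e,d), holds(e,e), holds(e,f), holds(f,c), inpos(c), inpos(e), inpos(f)}

push(f,c); move(f,c); push(e,d)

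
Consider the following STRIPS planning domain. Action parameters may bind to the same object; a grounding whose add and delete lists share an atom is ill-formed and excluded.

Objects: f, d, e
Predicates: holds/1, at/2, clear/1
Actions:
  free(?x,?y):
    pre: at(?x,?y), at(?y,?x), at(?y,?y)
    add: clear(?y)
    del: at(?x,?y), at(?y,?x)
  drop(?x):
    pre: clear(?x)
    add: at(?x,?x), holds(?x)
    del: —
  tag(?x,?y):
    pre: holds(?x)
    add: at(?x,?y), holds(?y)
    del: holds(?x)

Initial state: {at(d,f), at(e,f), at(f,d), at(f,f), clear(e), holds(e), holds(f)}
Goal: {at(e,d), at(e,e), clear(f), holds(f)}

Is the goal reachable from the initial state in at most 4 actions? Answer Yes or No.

Yes

1. free(f,f)  →  {at(d,f), at(e,f), at(f,d), clear(e), clear(f), holds(e), holds(f)}
2. drop(e)  →  {at(d,f), at(e,e), at(e,f), at(f,d), clear(e), clear(f), holds(e), holds(f)}
3. tag(e,d)  →  {at(d,f), at(e,d), at(e,e), at(e,f), at(f,d), clear(e), clear(f), holds(d), holds(f)}
optimal plan length = 3; 3 ≤ 4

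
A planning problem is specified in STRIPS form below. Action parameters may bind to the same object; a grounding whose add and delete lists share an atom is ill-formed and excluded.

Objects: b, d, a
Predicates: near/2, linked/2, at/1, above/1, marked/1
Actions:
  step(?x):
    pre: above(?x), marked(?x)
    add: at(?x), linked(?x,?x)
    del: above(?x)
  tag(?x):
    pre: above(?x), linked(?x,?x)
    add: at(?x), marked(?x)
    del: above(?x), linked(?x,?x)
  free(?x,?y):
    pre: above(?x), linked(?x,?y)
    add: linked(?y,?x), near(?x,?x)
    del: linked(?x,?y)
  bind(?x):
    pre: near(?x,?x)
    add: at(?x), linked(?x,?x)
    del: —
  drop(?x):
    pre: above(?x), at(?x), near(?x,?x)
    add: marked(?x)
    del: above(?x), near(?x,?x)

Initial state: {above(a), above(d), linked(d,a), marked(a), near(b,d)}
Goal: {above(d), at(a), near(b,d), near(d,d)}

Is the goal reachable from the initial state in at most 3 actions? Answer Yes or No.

1. step(a)  →  {above(d), at(a), linked(a,a), linked(d,a), marked(a), near(b,d)}
2. free(d,a)  →  {above(d), at(a), linked(a,a), linked(a,d), marked(a), near(b,d), near(d,d)}
optimal plan length = 2; 2 ≤ 3

Yes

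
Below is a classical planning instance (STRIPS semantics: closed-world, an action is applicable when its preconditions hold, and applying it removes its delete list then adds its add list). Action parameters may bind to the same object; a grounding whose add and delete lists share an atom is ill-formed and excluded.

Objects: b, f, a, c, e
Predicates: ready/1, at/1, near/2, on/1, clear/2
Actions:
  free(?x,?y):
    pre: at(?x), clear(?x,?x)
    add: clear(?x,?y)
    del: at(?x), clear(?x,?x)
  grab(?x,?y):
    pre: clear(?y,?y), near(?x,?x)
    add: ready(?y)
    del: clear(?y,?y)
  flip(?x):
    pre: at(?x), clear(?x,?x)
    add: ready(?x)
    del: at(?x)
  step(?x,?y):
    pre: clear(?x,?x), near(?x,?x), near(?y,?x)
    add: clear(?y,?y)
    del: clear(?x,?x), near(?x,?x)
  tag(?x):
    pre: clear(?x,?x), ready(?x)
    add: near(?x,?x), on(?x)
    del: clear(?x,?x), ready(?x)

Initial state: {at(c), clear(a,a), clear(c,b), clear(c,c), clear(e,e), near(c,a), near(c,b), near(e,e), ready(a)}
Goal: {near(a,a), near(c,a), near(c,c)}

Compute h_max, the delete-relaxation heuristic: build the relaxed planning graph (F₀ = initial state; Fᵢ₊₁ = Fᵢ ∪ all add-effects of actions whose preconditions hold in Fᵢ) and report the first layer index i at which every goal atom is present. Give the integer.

2

F0 = init (9 atoms)
F1 = F0 ∪ {clear(c,a), clear(c,e), clear(c,f), near(a,a), on(a), ready(c), ready(e)}  (16 atoms)
F2 = F1 ∪ {near(c,c), on(c), on(e)}  (19 atoms)
goal ⊆ F2  ⇒  h_max = 2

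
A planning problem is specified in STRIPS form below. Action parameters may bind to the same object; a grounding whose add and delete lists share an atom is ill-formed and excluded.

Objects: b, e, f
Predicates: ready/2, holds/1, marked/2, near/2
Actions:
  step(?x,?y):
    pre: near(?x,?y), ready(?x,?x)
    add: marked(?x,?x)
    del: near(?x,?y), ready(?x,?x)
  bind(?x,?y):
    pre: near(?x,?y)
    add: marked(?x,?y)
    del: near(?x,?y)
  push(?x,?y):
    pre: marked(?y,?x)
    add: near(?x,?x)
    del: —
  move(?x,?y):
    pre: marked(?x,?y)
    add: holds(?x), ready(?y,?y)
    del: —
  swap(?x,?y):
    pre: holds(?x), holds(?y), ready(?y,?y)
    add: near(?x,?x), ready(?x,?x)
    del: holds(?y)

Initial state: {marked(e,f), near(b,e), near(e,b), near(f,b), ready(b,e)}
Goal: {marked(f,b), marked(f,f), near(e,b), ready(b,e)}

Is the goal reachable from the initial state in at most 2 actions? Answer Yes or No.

1. bind(f,b)  →  {marked(e,f), marked(f,b), near(b,e), near(e,b), ready(b,e)}
2. push(f,e)  →  {marked(e,f), marked(f,b), near(b,e), near(e,b), near(f,f), ready(b,e)}
3. bind(f,f)  →  {marked(e,f), marked(f,b), marked(f,f), near(b,e), near(e,b), ready(b,e)}
optimal plan length = 3; 3 > 2

No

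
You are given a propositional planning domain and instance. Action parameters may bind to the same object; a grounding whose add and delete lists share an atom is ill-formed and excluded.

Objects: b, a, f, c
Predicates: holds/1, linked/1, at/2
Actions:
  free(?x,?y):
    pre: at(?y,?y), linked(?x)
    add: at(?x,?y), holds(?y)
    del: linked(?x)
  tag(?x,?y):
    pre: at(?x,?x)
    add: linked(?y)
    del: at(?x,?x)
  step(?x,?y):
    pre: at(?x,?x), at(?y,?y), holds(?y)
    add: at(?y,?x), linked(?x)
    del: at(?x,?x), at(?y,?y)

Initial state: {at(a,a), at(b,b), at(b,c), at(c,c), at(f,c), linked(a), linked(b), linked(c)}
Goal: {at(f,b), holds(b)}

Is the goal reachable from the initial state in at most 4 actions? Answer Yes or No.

1. tag(a,f)  →  {at(b,b), at(b,c), at(c,c), at(f,c), linked(a), linked(b), linked(c), linked(f)}
2. free(f,b)  →  {at(b,b), at(b,c), at(c,c), at(f,b), at(f,c), holds(b), linked(a), linked(b), linked(c)}
optimal plan length = 2; 2 ≤ 4

Yes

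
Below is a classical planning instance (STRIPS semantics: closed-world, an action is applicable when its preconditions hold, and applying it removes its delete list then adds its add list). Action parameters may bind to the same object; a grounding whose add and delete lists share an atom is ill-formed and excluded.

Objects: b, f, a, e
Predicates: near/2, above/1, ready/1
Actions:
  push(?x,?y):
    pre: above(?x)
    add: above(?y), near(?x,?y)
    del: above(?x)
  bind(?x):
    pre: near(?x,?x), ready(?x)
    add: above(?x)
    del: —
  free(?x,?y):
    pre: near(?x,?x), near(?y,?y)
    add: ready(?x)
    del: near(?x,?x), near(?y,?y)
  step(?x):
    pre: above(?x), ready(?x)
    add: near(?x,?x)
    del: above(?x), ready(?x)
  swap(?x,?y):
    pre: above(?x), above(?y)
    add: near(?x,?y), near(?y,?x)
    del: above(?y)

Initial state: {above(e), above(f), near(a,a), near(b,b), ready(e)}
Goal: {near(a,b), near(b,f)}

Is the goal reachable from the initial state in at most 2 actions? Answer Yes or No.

1. push(f,a)  →  {above(a), above(e), near(a,a), near(b,b), near(f,a), ready(e)}
2. push(a,b)  →  {above(b), above(e), near(a,a), near(a,b), near(b,b), near(f,a), ready(e)}
3. push(b,f)  →  {above(e), above(f), near(a,a), near(a,b), near(b,b), near(b,f), near(f,a), ready(e)}
optimal plan length = 3; 3 > 2

No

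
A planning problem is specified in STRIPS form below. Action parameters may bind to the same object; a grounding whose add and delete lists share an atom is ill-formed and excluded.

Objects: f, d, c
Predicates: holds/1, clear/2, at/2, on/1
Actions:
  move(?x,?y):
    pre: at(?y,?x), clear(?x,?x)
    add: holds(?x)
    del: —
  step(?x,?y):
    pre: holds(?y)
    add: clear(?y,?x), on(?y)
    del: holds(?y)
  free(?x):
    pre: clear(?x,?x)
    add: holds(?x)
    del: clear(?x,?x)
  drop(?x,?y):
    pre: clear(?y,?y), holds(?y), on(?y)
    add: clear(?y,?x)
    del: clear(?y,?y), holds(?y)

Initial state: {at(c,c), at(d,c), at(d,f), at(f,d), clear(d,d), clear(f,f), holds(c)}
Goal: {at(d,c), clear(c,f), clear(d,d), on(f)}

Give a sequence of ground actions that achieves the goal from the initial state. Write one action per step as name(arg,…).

move(f,d); step(f,f); step(f,c)

1. move(f,d)  →  {at(c,c), at(d,c), at(d,f), at(f,d), clear(d,d), clear(f,f), holds(c), holds(f)}
2. step(f,f)  →  {at(c,c), at(d,c), at(d,f), at(f,d), clear(d,d), clear(f,f), holds(c), on(f)}
3. step(f,c)  →  {at(c,c), at(d,c), at(d,f), at(f,d), clear(c,f), clear(d,d), clear(f,f), on(c), on(f)}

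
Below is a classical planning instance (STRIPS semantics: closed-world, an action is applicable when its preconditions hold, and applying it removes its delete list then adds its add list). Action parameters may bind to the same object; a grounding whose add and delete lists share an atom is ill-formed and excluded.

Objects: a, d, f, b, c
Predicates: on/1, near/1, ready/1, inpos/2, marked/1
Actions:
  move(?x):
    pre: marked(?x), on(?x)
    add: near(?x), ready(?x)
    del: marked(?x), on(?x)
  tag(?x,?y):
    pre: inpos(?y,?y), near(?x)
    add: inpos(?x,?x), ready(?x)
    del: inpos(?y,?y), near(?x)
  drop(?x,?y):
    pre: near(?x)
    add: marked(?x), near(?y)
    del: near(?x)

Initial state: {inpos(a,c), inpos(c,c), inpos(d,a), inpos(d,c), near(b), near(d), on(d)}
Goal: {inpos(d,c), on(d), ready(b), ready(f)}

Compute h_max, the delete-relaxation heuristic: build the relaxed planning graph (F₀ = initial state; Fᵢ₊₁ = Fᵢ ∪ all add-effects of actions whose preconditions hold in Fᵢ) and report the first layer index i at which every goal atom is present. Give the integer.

2

F0 = init (7 atoms)
F1 = F0 ∪ {inpos(b,b), inpos(d,d), marked(b), marked(d), near(a), near(c), near(f), ready(b), ready(d)}  (16 atoms)
F2 = F1 ∪ {inpos(a,a), inpos(f,f), marked(a), marked(c), marked(f), ready(a), ready(c), ready(f)}  (24 atoms)
goal ⊆ F2  ⇒  h_max = 2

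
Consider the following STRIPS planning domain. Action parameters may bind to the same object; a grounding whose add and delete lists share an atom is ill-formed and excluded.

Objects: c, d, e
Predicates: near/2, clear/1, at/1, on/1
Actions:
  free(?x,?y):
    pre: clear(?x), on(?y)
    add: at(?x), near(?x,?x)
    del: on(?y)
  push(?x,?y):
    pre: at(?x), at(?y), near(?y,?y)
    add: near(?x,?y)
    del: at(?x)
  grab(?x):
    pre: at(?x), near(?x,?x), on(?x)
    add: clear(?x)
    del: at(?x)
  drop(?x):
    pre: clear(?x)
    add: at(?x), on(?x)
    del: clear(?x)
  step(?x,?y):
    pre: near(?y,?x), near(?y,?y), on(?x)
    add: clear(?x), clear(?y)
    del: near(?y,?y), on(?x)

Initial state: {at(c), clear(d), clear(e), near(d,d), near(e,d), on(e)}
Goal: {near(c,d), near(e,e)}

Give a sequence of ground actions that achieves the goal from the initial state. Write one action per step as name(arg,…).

1. free(e,e)  →  {at(c), at(e), clear(d), clear(e), near(d,d), near(e,d), near(e,e)}
2. drop(d)  →  {at(c), at(d), at(e), clear(e), near(d,d), near(e,d), near(e,e), on(d)}
3. push(c,d)  →  {at(d), at(e), clear(e), near(c,d), near(d,d), near(e,d), near(e,e), on(d)}

free(e,e); drop(d); push(c,d)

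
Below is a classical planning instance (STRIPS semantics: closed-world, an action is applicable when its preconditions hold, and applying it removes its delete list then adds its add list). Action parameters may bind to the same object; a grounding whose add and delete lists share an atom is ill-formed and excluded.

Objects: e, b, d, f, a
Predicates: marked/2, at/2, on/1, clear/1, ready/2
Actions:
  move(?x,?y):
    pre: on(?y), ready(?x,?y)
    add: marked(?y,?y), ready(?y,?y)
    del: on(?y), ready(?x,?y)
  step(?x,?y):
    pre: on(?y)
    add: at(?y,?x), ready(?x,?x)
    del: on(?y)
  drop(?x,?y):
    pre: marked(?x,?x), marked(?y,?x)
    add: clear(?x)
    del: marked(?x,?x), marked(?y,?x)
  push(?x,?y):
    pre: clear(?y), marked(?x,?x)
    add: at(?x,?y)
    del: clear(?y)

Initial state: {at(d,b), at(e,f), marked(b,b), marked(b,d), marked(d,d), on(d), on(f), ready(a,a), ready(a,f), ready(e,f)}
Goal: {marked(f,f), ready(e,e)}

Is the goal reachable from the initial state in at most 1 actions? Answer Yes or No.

No

1. move(e,f)  →  {at(d,b), at(e,f), marked(b,b), marked(b,d), marked(d,d), marked(f,f), on(d), ready(a,a), ready(a,f), ready(f,f)}
2. step(e,d)  →  {at(d,b), at(d,e), at(e,f), marked(b,b), marked(b,d), marked(d,d), marked(f,f), ready(a,a), ready(a,f), ready(e,e), ready(f,f)}
optimal plan length = 2; 2 > 1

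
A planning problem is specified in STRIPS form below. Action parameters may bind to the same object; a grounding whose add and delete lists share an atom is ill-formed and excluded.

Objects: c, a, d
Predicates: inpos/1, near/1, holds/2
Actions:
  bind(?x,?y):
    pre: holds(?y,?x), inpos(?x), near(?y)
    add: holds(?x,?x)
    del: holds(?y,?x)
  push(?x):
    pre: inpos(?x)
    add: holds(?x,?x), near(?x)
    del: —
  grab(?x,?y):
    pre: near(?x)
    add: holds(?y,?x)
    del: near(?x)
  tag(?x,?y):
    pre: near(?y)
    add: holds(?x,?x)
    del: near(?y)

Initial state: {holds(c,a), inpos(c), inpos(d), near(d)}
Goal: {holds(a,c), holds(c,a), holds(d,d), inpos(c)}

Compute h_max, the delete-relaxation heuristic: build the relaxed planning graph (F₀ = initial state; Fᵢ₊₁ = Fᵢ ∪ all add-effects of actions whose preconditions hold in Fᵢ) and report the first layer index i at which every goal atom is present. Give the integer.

2

F0 = init (4 atoms)
F1 = F0 ∪ {holds(a,a), holds(a,d), holds(c,c), holds(c,d), holds(d,d), near(c)}  (10 atoms)
F2 = F1 ∪ {holds(a,c), holds(d,c)}  (12 atoms)
goal ⊆ F2  ⇒  h_max = 2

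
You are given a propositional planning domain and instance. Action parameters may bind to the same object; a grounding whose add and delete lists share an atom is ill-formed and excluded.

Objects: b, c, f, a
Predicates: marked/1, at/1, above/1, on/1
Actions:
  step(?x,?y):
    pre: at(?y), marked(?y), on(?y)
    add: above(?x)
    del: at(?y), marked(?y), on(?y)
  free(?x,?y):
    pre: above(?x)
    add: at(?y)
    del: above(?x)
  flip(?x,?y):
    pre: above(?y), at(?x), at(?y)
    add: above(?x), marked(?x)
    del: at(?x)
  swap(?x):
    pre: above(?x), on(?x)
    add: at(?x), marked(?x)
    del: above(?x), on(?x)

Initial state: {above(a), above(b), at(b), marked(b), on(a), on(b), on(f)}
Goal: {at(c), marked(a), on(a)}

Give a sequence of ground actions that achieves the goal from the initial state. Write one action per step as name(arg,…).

free(b,a); flip(a,a); free(a,c)

1. free(b,a)  →  {above(a), at(a), at(b), marked(b), on(a), on(b), on(f)}
2. flip(a,a)  →  {above(a), at(b), marked(a), marked(b), on(a), on(b), on(f)}
3. free(a,c)  →  {at(b), at(c), marked(a), marked(b), on(a), on(b), on(f)}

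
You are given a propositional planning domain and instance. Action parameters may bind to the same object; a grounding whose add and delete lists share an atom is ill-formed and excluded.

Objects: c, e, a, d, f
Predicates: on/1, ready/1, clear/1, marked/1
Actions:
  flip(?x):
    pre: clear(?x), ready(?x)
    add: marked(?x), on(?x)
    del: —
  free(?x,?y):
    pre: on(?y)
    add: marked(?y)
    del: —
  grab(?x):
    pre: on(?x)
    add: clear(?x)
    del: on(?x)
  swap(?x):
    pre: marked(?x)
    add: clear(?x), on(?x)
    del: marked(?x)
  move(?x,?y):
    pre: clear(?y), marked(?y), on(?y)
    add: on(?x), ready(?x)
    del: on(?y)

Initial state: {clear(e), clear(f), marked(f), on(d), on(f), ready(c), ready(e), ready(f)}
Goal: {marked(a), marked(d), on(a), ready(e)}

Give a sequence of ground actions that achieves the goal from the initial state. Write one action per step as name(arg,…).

free(c,d); move(a,f); free(c,a)

1. free(c,d)  →  {clear(e), clear(f), marked(d), marked(f), on(d), on(f), ready(c), ready(e), ready(f)}
2. move(a,f)  →  {clear(e), clear(f), marked(d), marked(f), on(a), on(d), ready(a), ready(c), ready(e), ready(f)}
3. free(c,a)  →  {clear(e), clear(f), marked(a), marked(d), marked(f), on(a), on(d), ready(a), ready(c), ready(e), ready(f)}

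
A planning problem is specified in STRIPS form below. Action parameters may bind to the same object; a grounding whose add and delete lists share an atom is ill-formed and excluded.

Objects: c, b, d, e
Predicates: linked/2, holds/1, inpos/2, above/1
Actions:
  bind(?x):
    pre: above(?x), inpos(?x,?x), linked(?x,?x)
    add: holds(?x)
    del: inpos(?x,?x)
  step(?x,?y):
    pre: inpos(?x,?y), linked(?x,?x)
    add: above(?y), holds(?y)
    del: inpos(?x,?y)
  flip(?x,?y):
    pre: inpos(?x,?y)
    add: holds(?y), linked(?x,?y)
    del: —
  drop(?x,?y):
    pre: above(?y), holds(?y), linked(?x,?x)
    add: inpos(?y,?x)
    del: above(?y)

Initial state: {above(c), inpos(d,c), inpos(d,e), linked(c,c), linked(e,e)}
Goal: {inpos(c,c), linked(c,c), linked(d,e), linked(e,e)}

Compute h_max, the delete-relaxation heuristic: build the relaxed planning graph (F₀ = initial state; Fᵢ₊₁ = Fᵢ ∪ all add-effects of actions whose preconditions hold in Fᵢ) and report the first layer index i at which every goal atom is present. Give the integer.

2

F0 = init (5 atoms)
F1 = F0 ∪ {holds(c), holds(e), linked(d,c), linked(d,e)}  (9 atoms)
F2 = F1 ∪ {inpos(c,c), inpos(c,e)}  (11 atoms)
goal ⊆ F2  ⇒  h_max = 2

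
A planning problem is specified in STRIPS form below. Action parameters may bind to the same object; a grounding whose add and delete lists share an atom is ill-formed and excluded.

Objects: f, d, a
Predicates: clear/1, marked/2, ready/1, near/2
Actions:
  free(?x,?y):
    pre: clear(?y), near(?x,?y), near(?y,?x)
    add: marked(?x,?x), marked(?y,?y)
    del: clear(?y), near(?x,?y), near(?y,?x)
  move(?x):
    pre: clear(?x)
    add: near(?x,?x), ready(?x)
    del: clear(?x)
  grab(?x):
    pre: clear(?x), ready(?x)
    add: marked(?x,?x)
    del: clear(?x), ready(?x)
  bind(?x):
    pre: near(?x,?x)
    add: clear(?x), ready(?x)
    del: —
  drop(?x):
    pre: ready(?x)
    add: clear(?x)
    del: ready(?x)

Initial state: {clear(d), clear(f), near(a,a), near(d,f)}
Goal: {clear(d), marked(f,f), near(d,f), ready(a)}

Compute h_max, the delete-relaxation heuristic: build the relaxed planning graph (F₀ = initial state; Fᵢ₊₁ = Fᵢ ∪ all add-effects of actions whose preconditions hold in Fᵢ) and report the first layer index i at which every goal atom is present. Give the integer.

F0 = init (4 atoms)
F1 = F0 ∪ {clear(a), near(d,d), near(f,f), ready(a), ready(d), ready(f)}  (10 atoms)
F2 = F1 ∪ {marked(a,a), marked(d,d), marked(f,f)}  (13 atoms)
goal ⊆ F2  ⇒  h_max = 2

2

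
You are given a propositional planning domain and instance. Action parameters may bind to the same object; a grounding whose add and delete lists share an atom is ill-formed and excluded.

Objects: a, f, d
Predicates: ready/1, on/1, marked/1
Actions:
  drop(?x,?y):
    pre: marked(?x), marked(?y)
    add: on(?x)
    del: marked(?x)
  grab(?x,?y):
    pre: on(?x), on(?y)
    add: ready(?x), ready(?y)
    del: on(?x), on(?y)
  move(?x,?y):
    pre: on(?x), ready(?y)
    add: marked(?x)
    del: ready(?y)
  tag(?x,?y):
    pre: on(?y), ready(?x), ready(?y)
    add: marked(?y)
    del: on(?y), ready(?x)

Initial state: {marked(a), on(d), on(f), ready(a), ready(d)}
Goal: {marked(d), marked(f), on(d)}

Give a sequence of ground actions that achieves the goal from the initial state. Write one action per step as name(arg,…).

1. move(f,a)  →  {marked(a), marked(f), on(d), on(f), ready(d)}
2. move(d,d)  →  {marked(a), marked(d), marked(f), on(d), on(f)}

move(f,a); move(d,d)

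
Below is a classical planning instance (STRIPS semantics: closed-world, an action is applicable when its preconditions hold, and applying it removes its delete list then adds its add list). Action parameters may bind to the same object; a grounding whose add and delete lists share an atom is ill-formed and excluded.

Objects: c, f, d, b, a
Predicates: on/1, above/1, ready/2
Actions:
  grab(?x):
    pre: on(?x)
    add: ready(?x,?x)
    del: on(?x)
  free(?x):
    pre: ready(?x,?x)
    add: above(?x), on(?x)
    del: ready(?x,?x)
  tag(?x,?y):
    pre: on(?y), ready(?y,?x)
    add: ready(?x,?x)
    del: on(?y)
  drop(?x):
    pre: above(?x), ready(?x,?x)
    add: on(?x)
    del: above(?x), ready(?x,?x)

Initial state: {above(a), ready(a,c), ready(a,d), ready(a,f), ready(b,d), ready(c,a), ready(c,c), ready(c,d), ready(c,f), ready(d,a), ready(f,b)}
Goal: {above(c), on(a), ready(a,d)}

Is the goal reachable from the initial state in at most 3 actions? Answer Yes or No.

Yes

1. free(c)  →  {above(a), above(c), on(c), ready(a,c), ready(a,d), ready(a,f), ready(b,d), ready(c,a), ready(c,d), ready(c,f), ready(d,a), ready(f,b)}
2. tag(a,c)  →  {above(a), above(c), ready(a,a), ready(a,c), ready(a,d), ready(a,f), ready(b,d), ready(c,a), ready(c,d), ready(c,f), ready(d,a), ready(f,b)}
3. free(a)  →  {above(a), above(c), on(a), ready(a,c), ready(a,d), ready(a,f), ready(b,d), ready(c,a), ready(c,d), ready(c,f), ready(d,a), ready(f,b)}
optimal plan length = 3; 3 ≤ 3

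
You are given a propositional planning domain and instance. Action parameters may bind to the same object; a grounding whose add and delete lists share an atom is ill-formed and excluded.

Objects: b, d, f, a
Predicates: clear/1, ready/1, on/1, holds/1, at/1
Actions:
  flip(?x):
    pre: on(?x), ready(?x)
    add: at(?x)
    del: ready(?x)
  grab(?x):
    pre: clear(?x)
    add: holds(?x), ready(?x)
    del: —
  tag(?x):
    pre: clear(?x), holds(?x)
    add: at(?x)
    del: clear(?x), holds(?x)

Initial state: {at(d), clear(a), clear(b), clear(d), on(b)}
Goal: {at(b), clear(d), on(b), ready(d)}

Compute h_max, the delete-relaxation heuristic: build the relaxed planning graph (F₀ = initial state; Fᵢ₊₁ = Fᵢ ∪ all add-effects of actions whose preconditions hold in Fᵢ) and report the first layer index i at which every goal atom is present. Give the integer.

F0 = init (5 atoms)
F1 = F0 ∪ {holds(a), holds(b), holds(d), ready(a), ready(b), ready(d)}  (11 atoms)
F2 = F1 ∪ {at(a), at(b)}  (13 atoms)
goal ⊆ F2  ⇒  h_max = 2

2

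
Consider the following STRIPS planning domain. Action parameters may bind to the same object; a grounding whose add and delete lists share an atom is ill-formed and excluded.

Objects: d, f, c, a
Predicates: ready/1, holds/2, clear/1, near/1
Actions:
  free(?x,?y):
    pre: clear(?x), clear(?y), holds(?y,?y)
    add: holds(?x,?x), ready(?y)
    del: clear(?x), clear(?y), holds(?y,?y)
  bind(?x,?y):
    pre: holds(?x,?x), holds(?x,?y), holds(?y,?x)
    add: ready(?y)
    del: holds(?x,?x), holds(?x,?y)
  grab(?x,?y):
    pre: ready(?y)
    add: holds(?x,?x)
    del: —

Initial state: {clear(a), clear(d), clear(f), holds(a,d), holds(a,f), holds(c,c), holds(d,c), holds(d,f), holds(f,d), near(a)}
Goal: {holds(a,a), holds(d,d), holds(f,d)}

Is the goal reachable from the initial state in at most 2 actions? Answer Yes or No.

No

1. bind(c,c)  →  {clear(a), clear(d), clear(f), holds(a,d), holds(a,f), holds(d,c), holds(d,f), holds(f,d), near(a), ready(c)}
2. grab(d,c)  →  {clear(a), clear(d), clear(f), holds(a,d), holds(a,f), holds(d,c), holds(d,d), holds(d,f), holds(f,d), near(a), ready(c)}
3. grab(a,c)  →  {clear(a), clear(d), clear(f), holds(a,a), holds(a,d), holds(a,f), holds(d,c), holds(d,d), holds(d,f), holds(f,d), near(a), ready(c)}
optimal plan length = 3; 3 > 2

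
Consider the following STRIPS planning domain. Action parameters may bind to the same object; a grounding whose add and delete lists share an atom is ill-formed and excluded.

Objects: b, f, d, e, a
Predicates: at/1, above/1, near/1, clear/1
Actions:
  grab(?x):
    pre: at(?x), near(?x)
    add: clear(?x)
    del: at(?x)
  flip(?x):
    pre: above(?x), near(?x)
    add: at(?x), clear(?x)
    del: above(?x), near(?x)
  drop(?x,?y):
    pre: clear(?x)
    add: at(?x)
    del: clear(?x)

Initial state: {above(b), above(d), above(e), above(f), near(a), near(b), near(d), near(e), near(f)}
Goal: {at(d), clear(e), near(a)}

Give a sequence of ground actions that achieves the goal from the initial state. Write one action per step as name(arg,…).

1. flip(d)  →  {above(b), above(e), above(f), at(d), clear(d), near(a), near(b), near(e), near(f)}
2. flip(e)  →  {above(b), above(f), at(d), at(e), clear(d), clear(e), near(a), near(b), near(f)}

flip(d); flip(e)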